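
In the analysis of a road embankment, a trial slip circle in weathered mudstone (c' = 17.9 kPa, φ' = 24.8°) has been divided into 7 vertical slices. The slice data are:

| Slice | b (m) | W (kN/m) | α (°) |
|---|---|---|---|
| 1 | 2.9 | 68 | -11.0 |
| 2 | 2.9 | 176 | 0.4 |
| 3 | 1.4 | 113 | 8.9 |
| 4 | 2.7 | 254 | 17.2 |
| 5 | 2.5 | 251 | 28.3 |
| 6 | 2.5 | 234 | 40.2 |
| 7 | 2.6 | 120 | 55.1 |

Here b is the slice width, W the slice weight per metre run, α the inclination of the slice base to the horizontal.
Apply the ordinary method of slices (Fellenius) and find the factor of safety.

Ordinary method of slices: FS = Σ[c'·Δl_i + (W_i cosα_i)·tanφ'] / Σ W_i sinα_i, with Δl_i = b_i / cosα_i.
Slice 1: Δl = 2.9/cos(-11.0°) = 2.954 m; N'_1 = 68·cos(-11.0°) = 66.8; c'Δl = 52.88; W sinα = -13.0
Slice 2: Δl = 2.9/cos0.4° = 2.900 m; N'_2 = 176·cos0.4° = 176.0; c'Δl = 51.91; W sinα = 1.2
Slice 3: Δl = 1.4/cos8.9° = 1.417 m; N'_3 = 113·cos8.9° = 111.6; c'Δl = 25.37; W sinα = 17.5
Slice 4: Δl = 2.7/cos17.2° = 2.826 m; N'_4 = 254·cos17.2° = 242.6; c'Δl = 50.59; W sinα = 75.1
Slice 5: Δl = 2.5/cos28.3° = 2.839 m; N'_5 = 251·cos28.3° = 221.0; c'Δl = 50.82; W sinα = 119.0
Slice 6: Δl = 2.5/cos40.2° = 3.273 m; N'_6 = 234·cos40.2° = 178.7; c'Δl = 58.59; W sinα = 151.0
Slice 7: Δl = 2.6/cos55.1° = 4.544 m; N'_7 = 120·cos55.1° = 68.7; c'Δl = 81.34; W sinα = 98.4
Σc'Δl = 371.5 kN/m; ΣN' = 1065.4 kN/m; ΣW sinα = 449.3 kN/m
Resisting = 371.5 + 1065.4·tan24.8° = 371.5 + 492.3 = 863.8 kN/m
FS = 863.8 / 449.3 = 1.923

FS = 1.92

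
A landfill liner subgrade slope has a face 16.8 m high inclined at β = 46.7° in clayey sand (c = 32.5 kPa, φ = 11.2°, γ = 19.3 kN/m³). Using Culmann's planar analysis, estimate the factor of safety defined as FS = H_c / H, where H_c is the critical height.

FS = 1.54

H_c = (4c/γ) · sinβ cosφ / [1 − cos(β − φ)]
    = (4·32.5/19.3) · sin46.7°·cos11.2° / [1 − cos35.5°]
    = 6.736 · 0.7139 / 0.1859 = 25.87 m
FS = H_c / H = 25.87 / 16.8 = 1.540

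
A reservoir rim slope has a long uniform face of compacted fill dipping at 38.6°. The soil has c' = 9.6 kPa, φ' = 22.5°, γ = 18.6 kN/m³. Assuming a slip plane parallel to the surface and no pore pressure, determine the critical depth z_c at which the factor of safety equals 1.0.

z_c = 2.20 m

Setting FS = 1.00 in FS = [c' + γz cos²β tanφ'] / [γz sinβ cosβ] and solving for z:
z = c' / [γ cosβ (FS·sinβ − cosβ·tanφ')]
  = 9.6 / [18.6·cos38.6°·(1.00·sin38.6° − cos38.6°·tan22.5°)]
  = 9.6 / [18.6·0.7815·(1.00·0.6239 − 0.7815·0.4142)]
  = 9.6 / 4.3633 = 2.200 m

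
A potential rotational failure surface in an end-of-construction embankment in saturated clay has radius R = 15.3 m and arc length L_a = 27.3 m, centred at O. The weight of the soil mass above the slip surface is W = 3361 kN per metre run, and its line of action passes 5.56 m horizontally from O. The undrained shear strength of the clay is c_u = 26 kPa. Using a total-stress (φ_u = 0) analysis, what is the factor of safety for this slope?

Taking moments about the centre O, the resisting moment is provided by the undrained shear strength acting along the arc:
M_R = c_u·L_a·R = 26·27.30·15.3 = 10859.9 kN·m/m
M_D = W·d = 3361·5.56 = 18687.2 kN·m/m
FS = M_R / M_D = 10859.9 / 18687.2 = 0.581

FS = 0.58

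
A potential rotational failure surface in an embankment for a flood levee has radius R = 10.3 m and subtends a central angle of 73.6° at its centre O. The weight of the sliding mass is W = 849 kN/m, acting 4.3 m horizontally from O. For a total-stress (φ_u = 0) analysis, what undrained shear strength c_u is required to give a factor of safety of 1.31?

FS = c_u·L_a·R / (W·d), so c_u = FS·W·d / (L_a·R).
Arc length L_a = R·θ = 10.3·(73.6°·π/180) = 10.3·1.2846 = 13.23 m
c_u = 1.31·849·4.3 / (13.23·10.3) = 4782.4 / 136.28 = 35.09 kPa

c_u = 35.1 kPa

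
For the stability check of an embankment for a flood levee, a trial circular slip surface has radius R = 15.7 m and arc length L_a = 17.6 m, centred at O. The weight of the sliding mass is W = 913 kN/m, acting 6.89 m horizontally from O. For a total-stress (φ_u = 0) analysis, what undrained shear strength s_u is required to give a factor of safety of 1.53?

FS = s_u·L_a·R / (W·d), so s_u = FS·W·d / (L_a·R).
s_u = 1.53·913·6.89 / (17.60·15.7) = 9624.6 / 276.32 = 34.83 kPa

s_u = 34.8 kPa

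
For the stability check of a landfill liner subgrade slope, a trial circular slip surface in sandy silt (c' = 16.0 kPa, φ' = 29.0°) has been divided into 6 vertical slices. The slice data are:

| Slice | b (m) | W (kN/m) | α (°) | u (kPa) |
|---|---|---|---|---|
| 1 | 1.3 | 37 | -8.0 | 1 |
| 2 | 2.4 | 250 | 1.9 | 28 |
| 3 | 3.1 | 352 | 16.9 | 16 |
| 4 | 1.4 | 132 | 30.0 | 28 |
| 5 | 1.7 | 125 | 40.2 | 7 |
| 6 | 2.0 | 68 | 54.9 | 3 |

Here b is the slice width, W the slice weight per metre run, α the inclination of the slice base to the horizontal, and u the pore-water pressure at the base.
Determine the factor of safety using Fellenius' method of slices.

Ordinary method of slices: FS = Σ[c'·Δl_i + (W_i cosα_i − u_i·Δl_i)·tanφ'] / Σ W_i sinα_i, with Δl_i = b_i / cosα_i.
Slice 1: Δl = 1.3/cos(-8.0°) = 1.313 m; N'_1 = 37·cos(-8.0°) − 1·1.313 = 35.3; c'Δl = 21.00; W sinα = -5.1
Slice 2: Δl = 2.4/cos1.9° = 2.401 m; N'_2 = 250·cos1.9° − 28·2.401 = 182.6; c'Δl = 38.42; W sinα = 8.3
Slice 3: Δl = 3.1/cos16.9° = 3.240 m; N'_3 = 352·cos16.9° − 16·3.240 = 285.0; c'Δl = 51.84; W sinα = 102.3
Slice 4: Δl = 1.4/cos30.0° = 1.617 m; N'_4 = 132·cos30.0° − 28·1.617 = 69.1; c'Δl = 25.87; W sinα = 66.0
Slice 5: Δl = 1.7/cos40.2° = 2.226 m; N'_5 = 125·cos40.2° − 7·2.226 = 79.9; c'Δl = 35.61; W sinα = 80.7
Slice 6: Δl = 2.0/cos54.9° = 3.478 m; N'_6 = 68·cos54.9° − 3·3.478 = 28.7; c'Δl = 55.65; W sinα = 55.6
Σc'Δl = 228.4 kN/m; ΣN' = 680.5 kN/m; ΣW sinα = 307.8 kN/m
Resisting = 228.4 + 680.5·tan29.0° = 228.4 + 377.2 = 605.6 kN/m
FS = 605.6 / 307.8 = 1.968

FS = 1.97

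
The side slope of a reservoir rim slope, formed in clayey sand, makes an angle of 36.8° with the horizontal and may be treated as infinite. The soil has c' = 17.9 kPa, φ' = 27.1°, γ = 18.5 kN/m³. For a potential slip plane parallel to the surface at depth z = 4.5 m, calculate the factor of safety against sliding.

For an infinite slope with a slip plane parallel to the surface (no pore pressure): FS = [c' + γz cos²β tanφ'] / [γz sinβ cosβ].
γz = 18.5·4.5 = 83.25 kN/m²
Numerator = 17.9 + 83.25·cos²36.8°·tan27.1° = 17.9 + 83.25·0.6412·0.5117 = 45.215 kPa
Denominator = 83.25·sin36.8°·cos36.8° = 83.25·0.5990·0.8007 = 39.931 kPa
FS = 45.215 / 39.931 = 1.132

FS = 1.13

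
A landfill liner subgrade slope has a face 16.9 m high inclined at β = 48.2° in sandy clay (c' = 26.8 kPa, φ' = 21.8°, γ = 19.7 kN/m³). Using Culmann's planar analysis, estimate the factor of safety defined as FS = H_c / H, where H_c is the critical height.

H_c = (4c'/γ) · sinβ cosφ' / [1 − cos(β − φ')]
    = (4·26.8/19.7) · sin48.2°·cos21.8° / [1 − cos26.4°]
    = 5.442 · 0.6922 / 0.1043 = 36.12 m
FS = H_c / H = 36.12 / 16.9 = 2.137

FS = 2.14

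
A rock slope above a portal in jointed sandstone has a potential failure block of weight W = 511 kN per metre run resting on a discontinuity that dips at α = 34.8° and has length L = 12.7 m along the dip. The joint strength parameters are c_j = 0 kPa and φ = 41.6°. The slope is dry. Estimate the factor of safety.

Resolving the block weight along and normal to the plane and applying the Mohr–Coulomb strength on the joint:
N' = W cosα = 511·cos34.8° = 419.6 kN/m
Driving force T = W sinα = 511·sin34.8° = 291.6 kN/m
Resisting force R = c_j·L + N'·tanφ = 0·12.7 + 419.6·tan41.6° = 0.0 + 372.5 = 372.5 kN/m
FS = R / T = 372.5 / 291.6 = 1.277

FS = 1.28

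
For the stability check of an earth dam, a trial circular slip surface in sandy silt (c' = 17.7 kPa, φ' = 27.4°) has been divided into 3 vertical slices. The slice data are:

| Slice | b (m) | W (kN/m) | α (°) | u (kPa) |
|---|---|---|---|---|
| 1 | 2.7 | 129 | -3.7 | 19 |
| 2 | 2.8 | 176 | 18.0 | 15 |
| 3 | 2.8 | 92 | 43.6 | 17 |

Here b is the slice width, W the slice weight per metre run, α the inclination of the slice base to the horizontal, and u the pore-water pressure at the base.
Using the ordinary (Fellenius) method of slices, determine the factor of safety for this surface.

Ordinary method of slices: FS = Σ[c'·Δl_i + (W_i cosα_i − u_i·Δl_i)·tanφ'] / Σ W_i sinα_i, with Δl_i = b_i / cosα_i.
Slice 1: Δl = 2.7/cos(-3.7°) = 2.706 m; N'_1 = 129·cos(-3.7°) − 19·2.706 = 77.3; c'Δl = 47.89; W sinα = -8.3
Slice 2: Δl = 2.8/cos18.0° = 2.944 m; N'_2 = 176·cos18.0° − 15·2.944 = 123.2; c'Δl = 52.11; W sinα = 54.4
Slice 3: Δl = 2.8/cos43.6° = 3.866 m; N'_3 = 92·cos43.6° − 17·3.866 = 0.9; c'Δl = 68.44; W sinα = 63.4
Σc'Δl = 168.4 kN/m; ΣN' = 201.4 kN/m; ΣW sinα = 109.5 kN/m
Resisting = 168.4 + 201.4·tan27.4° = 168.4 + 104.4 = 272.9 kN/m
FS = 272.9 / 109.5 = 2.492

FS = 2.49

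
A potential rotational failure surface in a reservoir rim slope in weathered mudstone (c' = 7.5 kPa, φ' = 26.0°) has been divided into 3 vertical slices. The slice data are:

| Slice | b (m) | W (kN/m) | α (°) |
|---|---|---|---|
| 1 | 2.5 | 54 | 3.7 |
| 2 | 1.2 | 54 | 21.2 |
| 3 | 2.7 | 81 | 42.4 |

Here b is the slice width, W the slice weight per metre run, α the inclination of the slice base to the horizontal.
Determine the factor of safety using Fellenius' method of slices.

FS = 1.75

Ordinary method of slices: FS = Σ[c'·Δl_i + (W_i cosα_i)·tanφ'] / Σ W_i sinα_i, with Δl_i = b_i / cosα_i.
Slice 1: Δl = 2.5/cos3.7° = 2.505 m; N'_1 = 54·cos3.7° = 53.9; c'Δl = 18.79; W sinα = 3.5
Slice 2: Δl = 1.2/cos21.2° = 1.287 m; N'_2 = 54·cos21.2° = 50.3; c'Δl = 9.65; W sinα = 19.5
Slice 3: Δl = 2.7/cos42.4° = 3.656 m; N'_3 = 81·cos42.4° = 59.8; c'Δl = 27.42; W sinα = 54.6
Σc'Δl = 55.9 kN/m; ΣN' = 164.0 kN/m; ΣW sinα = 77.6 kN/m
Resisting = 55.9 + 164.0·tan26.0° = 55.9 + 80.0 = 135.9 kN/m
FS = 135.9 / 77.6 = 1.750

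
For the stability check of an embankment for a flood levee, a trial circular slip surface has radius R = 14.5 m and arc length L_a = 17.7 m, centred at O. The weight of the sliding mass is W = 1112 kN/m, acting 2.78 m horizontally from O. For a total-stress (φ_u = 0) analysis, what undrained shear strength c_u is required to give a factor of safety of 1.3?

FS = c_u·L_a·R / (W·d), so c_u = FS·W·d / (L_a·R).
c_u = 1.3·1112·2.78 / (17.70·14.5) = 4018.8 / 256.65 = 15.66 kPa

c_u = 15.7 kPa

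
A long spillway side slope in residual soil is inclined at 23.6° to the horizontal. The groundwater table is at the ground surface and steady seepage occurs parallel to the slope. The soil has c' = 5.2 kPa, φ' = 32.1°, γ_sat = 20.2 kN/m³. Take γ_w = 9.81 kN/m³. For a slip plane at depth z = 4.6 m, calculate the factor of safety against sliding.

With seepage parallel to the slope and the water table at the surface, the effective normal stress on the slip plane uses the buoyant unit weight γ' = γ_sat − γ_w while the driving shear stress uses γ_sat:
FS = [c' + γ' z cos²β tanφ'] / [γ_sat z sinβ cosβ]
γ' = 20.2 − 9.81 = 10.39 kN/m³
Numerator = 5.2 + 10.39·4.6·cos²23.6°·tan32.1° = 5.2 + 10.39·4.6·0.8397·0.6273 = 30.376 kPa
Denominator = 20.2·4.6·sin23.6°·cos23.6° = 20.2·4.6·0.4003·0.9164 = 34.089 kPa
FS = 30.376 / 34.089 = 0.891

FS = 0.89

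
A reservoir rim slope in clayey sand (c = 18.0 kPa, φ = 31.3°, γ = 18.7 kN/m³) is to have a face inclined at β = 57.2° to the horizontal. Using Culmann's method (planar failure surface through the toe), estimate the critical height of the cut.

Culmann's analysis gives the critical failure plane at α_cr = (β + φ)/2 = (57.2 + 31.3)/2 = 44.2°, and the critical height
H_c = (4c/γ) · sinβ cosφ / [1 − cos(β − φ)]
    = (4·18.0/18.7) · sin57.2°·cos31.3° / [1 − cos(25.9°)]
    = 3.850 · 0.8406·0.8545 / [1 − 0.8996]
    = 3.850 · 0.7182 / 0.1004
    = 27.53 m

H_c = 27.53 m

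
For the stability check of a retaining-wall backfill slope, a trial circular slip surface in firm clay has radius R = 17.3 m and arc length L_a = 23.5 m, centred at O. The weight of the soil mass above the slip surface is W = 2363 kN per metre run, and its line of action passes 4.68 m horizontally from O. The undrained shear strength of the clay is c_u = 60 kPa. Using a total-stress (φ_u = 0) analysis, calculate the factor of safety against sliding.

FS = 2.21

Taking moments about the centre O, the resisting moment is provided by the undrained shear strength acting along the arc:
M_R = c_u·L_a·R = 60·23.50·17.3 = 24393.0 kN·m/m
M_D = W·d = 2363·4.68 = 11058.8 kN·m/m
FS = M_R / M_D = 24393.0 / 11058.8 = 2.206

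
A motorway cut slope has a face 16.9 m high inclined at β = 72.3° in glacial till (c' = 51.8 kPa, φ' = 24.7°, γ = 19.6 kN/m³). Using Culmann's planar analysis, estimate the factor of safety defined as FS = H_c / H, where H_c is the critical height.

FS = 1.66

H_c = (4c'/γ) · sinβ cosφ' / [1 − cos(β − φ')]
    = (4·51.8/19.6) · sin72.3°·cos24.7° / [1 − cos47.6°]
    = 10.571 · 0.8655 / 0.3257 = 28.09 m
FS = H_c / H = 28.09 / 16.9 = 1.662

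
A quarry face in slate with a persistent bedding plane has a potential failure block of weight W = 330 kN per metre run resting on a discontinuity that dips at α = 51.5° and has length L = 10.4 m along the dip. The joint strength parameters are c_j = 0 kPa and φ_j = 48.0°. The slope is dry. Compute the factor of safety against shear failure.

FS = 0.88

Resolving the block weight along and normal to the plane and applying the Mohr–Coulomb strength on the joint:
N' = W cosα = 330·cos51.5° = 205.4 kN/m
Driving force T = W sinα = 330·sin51.5° = 258.3 kN/m
Resisting force R = c_j·L + N'·tanφ_j = 0·10.4 + 205.4·tan48.0° = 0.0 + 228.2 = 228.2 kN/m
FS = R / T = 228.2 / 258.3 = 0.883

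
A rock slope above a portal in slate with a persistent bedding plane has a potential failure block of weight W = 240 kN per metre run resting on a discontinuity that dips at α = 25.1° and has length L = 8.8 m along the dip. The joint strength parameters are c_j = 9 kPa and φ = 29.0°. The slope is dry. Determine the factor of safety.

Resolving the block weight along and normal to the plane and applying the Mohr–Coulomb strength on the joint:
N' = W cosα = 240·cos25.1° = 217.3 kN/m
Driving force T = W sinα = 240·sin25.1° = 101.8 kN/m
Resisting force R = c_j·L + N'·tanφ = 9·8.8 + 217.3·tan29.0° = 79.2 + 120.5 = 199.7 kN/m
FS = R / T = 199.7 / 101.8 = 1.961

FS = 1.96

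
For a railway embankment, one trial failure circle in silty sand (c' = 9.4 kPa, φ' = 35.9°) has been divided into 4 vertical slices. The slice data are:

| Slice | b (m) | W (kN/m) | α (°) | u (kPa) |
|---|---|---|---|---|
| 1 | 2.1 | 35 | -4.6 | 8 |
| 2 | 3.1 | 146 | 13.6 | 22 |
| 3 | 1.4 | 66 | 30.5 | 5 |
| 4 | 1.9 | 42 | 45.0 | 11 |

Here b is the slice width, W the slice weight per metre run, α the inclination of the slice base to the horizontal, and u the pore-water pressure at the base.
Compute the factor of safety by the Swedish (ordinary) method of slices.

Ordinary method of slices: FS = Σ[c'·Δl_i + (W_i cosα_i − u_i·Δl_i)·tanφ'] / Σ W_i sinα_i, with Δl_i = b_i / cosα_i.
Slice 1: Δl = 2.1/cos(-4.6°) = 2.107 m; N'_1 = 35·cos(-4.6°) − 8·2.107 = 18.0; c'Δl = 19.80; W sinα = -2.8
Slice 2: Δl = 3.1/cos13.6° = 3.189 m; N'_2 = 146·cos13.6° − 22·3.189 = 71.7; c'Δl = 29.98; W sinα = 34.3
Slice 3: Δl = 1.4/cos30.5° = 1.625 m; N'_3 = 66·cos30.5° − 5·1.625 = 48.7; c'Δl = 15.27; W sinα = 33.5
Slice 4: Δl = 1.9/cos45.0° = 2.687 m; N'_4 = 42·cos45.0° − 11·2.687 = 0.1; c'Δl = 25.26; W sinα = 29.7
Σc'Δl = 90.3 kN/m; ΣN' = 138.7 kN/m; ΣW sinα = 94.7 kN/m
Resisting = 90.3 + 138.7·tan35.9° = 90.3 + 100.4 = 190.7 kN/m
FS = 190.7 / 94.7 = 2.013

FS = 2.01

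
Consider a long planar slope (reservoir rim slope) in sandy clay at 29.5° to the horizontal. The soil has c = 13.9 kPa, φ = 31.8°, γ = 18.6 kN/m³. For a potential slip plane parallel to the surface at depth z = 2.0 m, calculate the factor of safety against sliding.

FS = 1.97

For an infinite slope with a slip plane parallel to the surface (no pore pressure): FS = [c + γz cos²β tanφ] / [γz sinβ cosβ].
γz = 18.6·2.0 = 37.20 kN/m²
Numerator = 13.9 + 37.20·cos²29.5°·tan31.8° = 13.9 + 37.20·0.7575·0.6200 = 31.372 kPa
Denominator = 37.20·sin29.5°·cos29.5° = 37.20·0.4924·0.8704 = 15.943 kPa
FS = 31.372 / 15.943 = 1.968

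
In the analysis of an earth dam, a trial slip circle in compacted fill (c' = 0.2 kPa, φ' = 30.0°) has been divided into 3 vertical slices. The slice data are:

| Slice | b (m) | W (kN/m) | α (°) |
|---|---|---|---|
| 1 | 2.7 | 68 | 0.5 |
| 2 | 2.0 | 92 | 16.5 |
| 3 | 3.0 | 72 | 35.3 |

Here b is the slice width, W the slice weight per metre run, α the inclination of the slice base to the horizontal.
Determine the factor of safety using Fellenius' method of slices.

FS = 1.84

Ordinary method of slices: FS = Σ[c'·Δl_i + (W_i cosα_i)·tanφ'] / Σ W_i sinα_i, with Δl_i = b_i / cosα_i.
Slice 1: Δl = 2.7/cos0.5° = 2.700 m; N'_1 = 68·cos0.5° = 68.0; c'Δl = 0.54; W sinα = 0.6
Slice 2: Δl = 2.0/cos16.5° = 2.086 m; N'_2 = 92·cos16.5° = 88.2; c'Δl = 0.42; W sinα = 26.1
Slice 3: Δl = 3.0/cos35.3° = 3.676 m; N'_3 = 72·cos35.3° = 58.8; c'Δl = 0.74; W sinα = 41.6
Σc'Δl = 1.7 kN/m; ΣN' = 215.0 kN/m; ΣW sinα = 68.3 kN/m
Resisting = 1.7 + 215.0·tan30.0° = 1.7 + 124.1 = 125.8 kN/m
FS = 125.8 / 68.3 = 1.841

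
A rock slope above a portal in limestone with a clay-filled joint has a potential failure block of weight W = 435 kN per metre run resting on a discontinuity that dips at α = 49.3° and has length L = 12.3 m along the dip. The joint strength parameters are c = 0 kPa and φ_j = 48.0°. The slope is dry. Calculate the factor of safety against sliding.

FS = 0.96

Resolving the block weight along and normal to the plane and applying the Mohr–Coulomb strength on the joint:
N' = W cosα = 435·cos49.3° = 283.7 kN/m
Driving force T = W sinα = 435·sin49.3° = 329.8 kN/m
Resisting force R = c·L + N'·tanφ_j = 0·12.3 + 283.7·tan48.0° = 0.0 + 315.0 = 315.0 kN/m
FS = R / T = 315.0 / 329.8 = 0.955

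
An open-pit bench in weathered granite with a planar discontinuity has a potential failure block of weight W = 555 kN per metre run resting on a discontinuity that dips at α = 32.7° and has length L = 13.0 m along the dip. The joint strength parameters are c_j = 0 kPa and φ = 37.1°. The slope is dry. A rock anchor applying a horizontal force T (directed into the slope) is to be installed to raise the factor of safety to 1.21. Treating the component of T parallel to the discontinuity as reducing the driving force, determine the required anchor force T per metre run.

T = 7 kN/m

Resolving forces along and normal to the sliding plane, with the horizontal anchor force T adding T·sinα to the effective normal force and T·cosα acting up the plane against the driving force:
FS = [c_jL + (W cosα + T sinα) tanφ] / [W sinα − T cosα]
Without the anchor: N' = 467.0 kN/m, driving T_d = 299.8 kN/m, resisting R = 0·13.0 + 467.0·tan37.1° = 353.2 kN/m, FS = 1.18.
Setting FS = 1.21 and solving for T:
1.21·(299.8 − T cos32.7°) = 353.2 + T sin32.7°·tan37.1°
T·(sin32.7°·tan37.1° + 1.21·cos32.7°) = 1.21·299.8 − 353.2
T·(0.5402·0.7563 + 1.21·0.8415) = 362.8 − 353.2 = 9.6
T·1.4268 = 9.6
T = 6.7 kN/m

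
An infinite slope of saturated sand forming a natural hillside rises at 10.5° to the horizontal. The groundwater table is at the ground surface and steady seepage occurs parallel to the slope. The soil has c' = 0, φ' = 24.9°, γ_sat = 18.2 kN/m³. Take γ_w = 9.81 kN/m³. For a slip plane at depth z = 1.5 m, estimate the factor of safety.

With seepage parallel to the slope and the water table at the surface, the effective normal stress on the slip plane uses the buoyant unit weight γ' = γ_sat − γ_w while the driving shear stress uses γ_sat:
FS = [c' + γ' z cos²β tanφ'] / [γ_sat z sinβ cosβ]
(For c' = 0 this reduces to FS = (γ'/γ_sat)·tanφ'/tanβ.)
γ' = 18.2 − 9.81 = 8.39 kN/m³
Numerator = 0.0 + 8.39·1.5·cos²10.5°·tan24.9° = 0.0 + 8.39·1.5·0.9668·0.4642 = 5.648 kPa
Denominator = 18.2·1.5·sin10.5°·cos10.5° = 18.2·1.5·0.1822·0.9833 = 4.892 kPa
FS = 5.648 / 4.892 = 1.155

FS = 1.15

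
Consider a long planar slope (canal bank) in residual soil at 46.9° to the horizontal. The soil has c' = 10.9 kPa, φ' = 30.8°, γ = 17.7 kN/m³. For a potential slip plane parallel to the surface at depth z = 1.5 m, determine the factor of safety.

For an infinite slope with a slip plane parallel to the surface (no pore pressure): FS = [c' + γz cos²β tanφ'] / [γz sinβ cosβ].
γz = 17.7·1.5 = 26.55 kN/m²
Numerator = 10.9 + 26.55·cos²46.9°·tan30.8° = 10.9 + 26.55·0.4669·0.5961 = 18.289 kPa
Denominator = 26.55·sin46.9°·cos46.9° = 26.55·0.7302·0.6833 = 13.246 kPa
FS = 18.289 / 13.246 = 1.381

FS = 1.38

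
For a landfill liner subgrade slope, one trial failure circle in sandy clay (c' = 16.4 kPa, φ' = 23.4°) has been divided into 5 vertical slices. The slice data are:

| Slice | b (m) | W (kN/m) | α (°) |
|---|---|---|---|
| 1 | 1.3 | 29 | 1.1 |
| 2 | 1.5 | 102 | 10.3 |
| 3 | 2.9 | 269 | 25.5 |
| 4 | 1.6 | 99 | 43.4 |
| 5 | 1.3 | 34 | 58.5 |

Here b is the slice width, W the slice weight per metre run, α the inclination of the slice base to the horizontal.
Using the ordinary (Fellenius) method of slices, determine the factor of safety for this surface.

FS = 1.62

Ordinary method of slices: FS = Σ[c'·Δl_i + (W_i cosα_i)·tanφ'] / Σ W_i sinα_i, with Δl_i = b_i / cosα_i.
Slice 1: Δl = 1.3/cos1.1° = 1.300 m; N'_1 = 29·cos1.1° = 29.0; c'Δl = 21.32; W sinα = 0.6
Slice 2: Δl = 1.5/cos10.3° = 1.525 m; N'_2 = 102·cos10.3° = 100.4; c'Δl = 25.00; W sinα = 18.2
Slice 3: Δl = 2.9/cos25.5° = 3.213 m; N'_3 = 269·cos25.5° = 242.8; c'Δl = 52.69; W sinα = 115.8
Slice 4: Δl = 1.6/cos43.4° = 2.202 m; N'_4 = 99·cos43.4° = 71.9; c'Δl = 36.11; W sinα = 68.0
Slice 5: Δl = 1.3/cos58.5° = 2.488 m; N'_5 = 34·cos58.5° = 17.8; c'Δl = 40.80; W sinα = 29.0
Σc'Δl = 175.9 kN/m; ΣN' = 461.8 kN/m; ΣW sinα = 231.6 kN/m
Resisting = 175.9 + 461.8·tan23.4° = 175.9 + 199.9 = 375.8 kN/m
FS = 375.8 / 231.6 = 1.623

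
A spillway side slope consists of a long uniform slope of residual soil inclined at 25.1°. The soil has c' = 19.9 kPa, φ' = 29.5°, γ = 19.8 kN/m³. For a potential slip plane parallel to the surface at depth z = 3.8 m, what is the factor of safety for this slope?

For an infinite slope with a slip plane parallel to the surface (no pore pressure): FS = [c' + γz cos²β tanφ'] / [γz sinβ cosβ].
γz = 19.8·3.8 = 75.24 kN/m²
Numerator = 19.9 + 75.24·cos²25.1°·tan29.5° = 19.9 + 75.24·0.8201·0.5658 = 54.809 kPa
Denominator = 75.24·sin25.1°·cos25.1° = 75.24·0.4242·0.9056 = 28.903 kPa
FS = 54.809 / 28.903 = 1.896

FS = 1.90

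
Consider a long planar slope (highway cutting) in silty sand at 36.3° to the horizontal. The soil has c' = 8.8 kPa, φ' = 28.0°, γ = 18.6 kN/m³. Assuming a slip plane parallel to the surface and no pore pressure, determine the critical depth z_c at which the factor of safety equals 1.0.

z_c = 3.59 m

Setting FS = 1.00 in FS = [c' + γz cos²β tanφ'] / [γz sinβ cosβ] and solving for z:
z = c' / [γ cosβ (FS·sinβ − cosβ·tanφ')]
  = 8.8 / [18.6·cos36.3°·(1.00·sin36.3° − cos36.3°·tan28.0°)]
  = 8.8 / [18.6·0.8059·(1.00·0.5920 − 0.8059·0.5317)]
  = 8.8 / 2.4508 = 3.591 m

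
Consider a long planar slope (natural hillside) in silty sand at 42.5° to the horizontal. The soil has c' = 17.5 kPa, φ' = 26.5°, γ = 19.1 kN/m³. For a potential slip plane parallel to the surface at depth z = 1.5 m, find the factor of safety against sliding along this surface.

FS = 1.77

For an infinite slope with a slip plane parallel to the surface (no pore pressure): FS = [c' + γz cos²β tanφ'] / [γz sinβ cosβ].
γz = 19.1·1.5 = 28.65 kN/m²
Numerator = 17.5 + 28.65·cos²42.5°·tan26.5° = 17.5 + 28.65·0.5436·0.4986 = 25.265 kPa
Denominator = 28.65·sin42.5°·cos42.5° = 28.65·0.6756·0.7373 = 14.270 kPa
FS = 25.265 / 14.270 = 1.770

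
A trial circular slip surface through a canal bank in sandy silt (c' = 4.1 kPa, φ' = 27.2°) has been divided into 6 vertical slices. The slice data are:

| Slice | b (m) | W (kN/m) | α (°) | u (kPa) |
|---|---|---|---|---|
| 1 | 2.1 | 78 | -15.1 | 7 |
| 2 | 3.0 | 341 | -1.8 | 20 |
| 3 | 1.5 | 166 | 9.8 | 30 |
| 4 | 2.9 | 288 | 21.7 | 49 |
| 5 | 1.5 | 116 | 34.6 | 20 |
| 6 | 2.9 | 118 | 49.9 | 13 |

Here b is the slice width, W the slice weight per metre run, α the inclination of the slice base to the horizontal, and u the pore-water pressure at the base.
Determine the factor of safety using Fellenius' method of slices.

Ordinary method of slices: FS = Σ[c'·Δl_i + (W_i cosα_i − u_i·Δl_i)·tanφ'] / Σ W_i sinα_i, with Δl_i = b_i / cosα_i.
Slice 1: Δl = 2.1/cos(-15.1°) = 2.175 m; N'_1 = 78·cos(-15.1°) − 7·2.175 = 60.1; c'Δl = 8.92; W sinα = -20.3
Slice 2: Δl = 3.0/cos(-1.8°) = 3.001 m; N'_2 = 341·cos(-1.8°) − 20·3.001 = 280.8; c'Δl = 12.31; W sinα = -10.7
Slice 3: Δl = 1.5/cos9.8° = 1.522 m; N'_3 = 166·cos9.8° − 30·1.522 = 117.9; c'Δl = 6.24; W sinα = 28.3
Slice 4: Δl = 2.9/cos21.7° = 3.121 m; N'_4 = 288·cos21.7° − 49·3.121 = 114.7; c'Δl = 12.80; W sinα = 106.5
Slice 5: Δl = 1.5/cos34.6° = 1.822 m; N'_5 = 116·cos34.6° − 20·1.822 = 59.0; c'Δl = 7.47; W sinα = 65.9
Slice 6: Δl = 2.9/cos49.9° = 4.502 m; N'_6 = 118·cos49.9° − 13·4.502 = 17.5; c'Δl = 18.46; W sinα = 90.3
Σc'Δl = 66.2 kN/m; ΣN' = 650.0 kN/m; ΣW sinα = 259.8 kN/m
Resisting = 66.2 + 650.0·tan27.2° = 66.2 + 334.0 = 400.2 kN/m
FS = 400.2 / 259.8 = 1.540

FS = 1.54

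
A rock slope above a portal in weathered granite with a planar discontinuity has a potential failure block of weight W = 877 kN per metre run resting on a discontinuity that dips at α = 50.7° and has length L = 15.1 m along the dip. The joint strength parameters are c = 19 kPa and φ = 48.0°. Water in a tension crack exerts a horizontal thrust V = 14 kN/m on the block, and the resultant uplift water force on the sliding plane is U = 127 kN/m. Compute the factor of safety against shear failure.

FS = 1.09

Resolving the block weight along and normal to the plane and applying the Mohr–Coulomb strength on the joint:
N' = W cosα − U − V sinα = 877·cos50.7° − 127 − 14·sin50.7° = 417.6 kN/m
Driving force T = W sinα + V cosα = 877·sin50.7° + 14·cos50.7° = 687.5 kN/m
Resisting force R = c·L + N'·tanφ = 19·15.1 + 417.6·tan48.0° = 286.9 + 463.8 = 750.7 kN/m
FS = R / T = 750.7 / 687.5 = 1.092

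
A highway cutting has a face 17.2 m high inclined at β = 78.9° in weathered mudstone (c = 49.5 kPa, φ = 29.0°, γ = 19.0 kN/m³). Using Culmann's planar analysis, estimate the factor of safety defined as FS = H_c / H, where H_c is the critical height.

H_c = (4c/γ) · sinβ cosφ / [1 − cos(β − φ)]
    = (4·49.5/19.0) · sin78.9°·cos29.0° / [1 − cos49.9°]
    = 10.421 · 0.8583 / 0.3559 = 25.13 m
FS = H_c / H = 25.13 / 17.2 = 1.461

FS = 1.46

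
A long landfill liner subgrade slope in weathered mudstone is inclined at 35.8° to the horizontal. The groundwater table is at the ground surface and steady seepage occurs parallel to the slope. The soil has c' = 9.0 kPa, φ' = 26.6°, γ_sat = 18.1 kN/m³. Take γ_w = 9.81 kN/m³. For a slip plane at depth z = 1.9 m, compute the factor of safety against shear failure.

With seepage parallel to the slope and the water table at the surface, the effective normal stress on the slip plane uses the buoyant unit weight γ' = γ_sat − γ_w while the driving shear stress uses γ_sat:
FS = [c' + γ' z cos²β tanφ'] / [γ_sat z sinβ cosβ]
γ' = 18.1 − 9.81 = 8.29 kN/m³
Numerator = 9.0 + 8.29·1.9·cos²35.8°·tan26.6° = 9.0 + 8.29·1.9·0.6578·0.5008 = 14.189 kPa
Denominator = 18.1·1.9·sin35.8°·cos35.8° = 18.1·1.9·0.5850·0.8111 = 16.316 kPa
FS = 14.189 / 16.316 = 0.870

FS = 0.87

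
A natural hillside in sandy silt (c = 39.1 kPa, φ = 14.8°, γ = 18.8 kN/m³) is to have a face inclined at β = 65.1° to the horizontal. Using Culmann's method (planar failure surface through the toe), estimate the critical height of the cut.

Culmann's analysis gives the critical failure plane at α_cr = (β + φ)/2 = (65.1 + 14.8)/2 = 39.9°, and the critical height
H_c = (4c/γ) · sinβ cosφ / [1 − cos(β − φ)]
    = (4·39.1/18.8) · sin65.1°·cos14.8° / [1 − cos(50.3°)]
    = 8.319 · 0.9070·0.9668 / [1 − 0.6388]
    = 8.319 · 0.8770 / 0.3612
    = 20.20 m

H_c = 20.20 m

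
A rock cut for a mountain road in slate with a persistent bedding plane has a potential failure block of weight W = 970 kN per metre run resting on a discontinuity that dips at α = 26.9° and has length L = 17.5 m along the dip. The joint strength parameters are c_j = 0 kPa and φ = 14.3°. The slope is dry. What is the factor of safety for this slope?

FS = 0.50

Resolving the block weight along and normal to the plane and applying the Mohr–Coulomb strength on the joint:
N' = W cosα = 970·cos26.9° = 865.0 kN/m
Driving force T = W sinα = 970·sin26.9° = 438.9 kN/m
Resisting force R = c_j·L + N'·tanφ = 0·17.5 + 865.0·tan14.3° = 0.0 + 220.5 = 220.5 kN/m
FS = R / T = 220.5 / 438.9 = 0.502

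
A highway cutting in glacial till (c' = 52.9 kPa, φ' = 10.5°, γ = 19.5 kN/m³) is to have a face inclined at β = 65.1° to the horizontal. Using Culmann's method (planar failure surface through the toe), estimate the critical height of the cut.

Culmann's analysis gives the critical failure plane at α_cr = (β + φ')/2 = (65.1 + 10.5)/2 = 37.8°, and the critical height
H_c = (4c'/γ) · sinβ cosφ' / [1 − cos(β − φ')]
    = (4·52.9/19.5) · sin65.1°·cos10.5° / [1 − cos(54.6°)]
    = 10.851 · 0.9070·0.9833 / [1 − 0.5793]
    = 10.851 · 0.8919 / 0.4207
    = 23.00 m

H_c = 23.00 m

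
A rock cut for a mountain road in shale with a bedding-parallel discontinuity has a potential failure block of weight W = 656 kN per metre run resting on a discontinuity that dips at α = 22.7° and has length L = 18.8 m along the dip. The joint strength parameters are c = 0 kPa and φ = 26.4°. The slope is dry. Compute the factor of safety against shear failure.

Resolving the block weight along and normal to the plane and applying the Mohr–Coulomb strength on the joint:
N' = W cosα = 656·cos22.7° = 605.2 kN/m
Driving force T = W sinα = 656·sin22.7° = 253.2 kN/m
Resisting force R = c·L + N'·tanφ = 0·18.8 + 605.2·tan26.4° = 0.0 + 300.4 = 300.4 kN/m
FS = R / T = 300.4 / 253.2 = 1.187

FS = 1.19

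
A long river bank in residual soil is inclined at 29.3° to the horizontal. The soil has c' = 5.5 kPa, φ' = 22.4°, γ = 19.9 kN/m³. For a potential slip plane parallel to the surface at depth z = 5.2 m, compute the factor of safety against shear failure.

FS = 0.86

For an infinite slope with a slip plane parallel to the surface (no pore pressure): FS = [c' + γz cos²β tanφ'] / [γz sinβ cosβ].
γz = 19.9·5.2 = 103.48 kN/m²
Numerator = 5.5 + 103.48·cos²29.3°·tan22.4° = 5.5 + 103.48·0.7605·0.4122 = 37.937 kPa
Denominator = 103.48·sin29.3°·cos29.3° = 103.48·0.4894·0.8721 = 44.163 kPa
FS = 37.937 / 44.163 = 0.859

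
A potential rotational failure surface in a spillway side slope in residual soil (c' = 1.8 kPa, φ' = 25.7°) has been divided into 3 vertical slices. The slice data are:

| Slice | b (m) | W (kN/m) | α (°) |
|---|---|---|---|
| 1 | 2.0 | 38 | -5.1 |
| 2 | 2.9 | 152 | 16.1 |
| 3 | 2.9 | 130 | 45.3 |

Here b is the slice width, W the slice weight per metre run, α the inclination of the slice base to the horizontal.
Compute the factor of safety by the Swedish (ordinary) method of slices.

FS = 1.14

Ordinary method of slices: FS = Σ[c'·Δl_i + (W_i cosα_i)·tanφ'] / Σ W_i sinα_i, with Δl_i = b_i / cosα_i.
Slice 1: Δl = 2.0/cos(-5.1°) = 2.008 m; N'_1 = 38·cos(-5.1°) = 37.8; c'Δl = 3.61; W sinα = -3.4
Slice 2: Δl = 2.9/cos16.1° = 3.018 m; N'_2 = 152·cos16.1° = 146.0; c'Δl = 5.43; W sinα = 42.2
Slice 3: Δl = 2.9/cos45.3° = 4.123 m; N'_3 = 130·cos45.3° = 91.4; c'Δl = 7.42; W sinα = 92.4
Σc'Δl = 16.5 kN/m; ΣN' = 275.3 kN/m; ΣW sinα = 131.2 kN/m
Resisting = 16.5 + 275.3·tan25.7° = 16.5 + 132.5 = 149.0 kN/m
FS = 149.0 / 131.2 = 1.136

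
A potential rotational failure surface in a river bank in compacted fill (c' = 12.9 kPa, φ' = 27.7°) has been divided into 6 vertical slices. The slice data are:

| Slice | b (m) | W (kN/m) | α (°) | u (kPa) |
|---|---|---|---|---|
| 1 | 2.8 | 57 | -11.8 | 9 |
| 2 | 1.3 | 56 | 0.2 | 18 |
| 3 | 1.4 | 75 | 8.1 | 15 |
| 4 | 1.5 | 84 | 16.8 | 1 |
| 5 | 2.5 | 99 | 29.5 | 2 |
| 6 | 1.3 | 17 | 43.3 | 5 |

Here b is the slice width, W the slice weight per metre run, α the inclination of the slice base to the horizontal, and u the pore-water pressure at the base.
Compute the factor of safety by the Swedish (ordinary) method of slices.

FS = 3.56

Ordinary method of slices: FS = Σ[c'·Δl_i + (W_i cosα_i − u_i·Δl_i)·tanφ'] / Σ W_i sinα_i, with Δl_i = b_i / cosα_i.
Slice 1: Δl = 2.8/cos(-11.8°) = 2.860 m; N'_1 = 57·cos(-11.8°) − 9·2.860 = 30.1; c'Δl = 36.90; W sinα = -11.7
Slice 2: Δl = 1.3/cos0.2° = 1.300 m; N'_2 = 56·cos0.2° − 18·1.300 = 32.6; c'Δl = 16.77; W sinα = 0.2
Slice 3: Δl = 1.4/cos8.1° = 1.414 m; N'_3 = 75·cos8.1° − 15·1.414 = 53.0; c'Δl = 18.24; W sinα = 10.6
Slice 4: Δl = 1.5/cos16.8° = 1.567 m; N'_4 = 84·cos16.8° − 1·1.567 = 78.8; c'Δl = 20.21; W sinα = 24.3
Slice 5: Δl = 2.5/cos29.5° = 2.872 m; N'_5 = 99·cos29.5° − 2·2.872 = 80.4; c'Δl = 37.05; W sinα = 48.7
Slice 6: Δl = 1.3/cos43.3° = 1.786 m; N'_6 = 17·cos43.3° − 5·1.786 = 3.4; c'Δl = 23.04; W sinα = 11.7
Σc'Δl = 152.2 kN/m; ΣN' = 278.4 kN/m; ΣW sinα = 83.8 kN/m
Resisting = 152.2 + 278.4·tan27.7° = 152.2 + 146.2 = 298.4 kN/m
FS = 298.4 / 83.8 = 3.561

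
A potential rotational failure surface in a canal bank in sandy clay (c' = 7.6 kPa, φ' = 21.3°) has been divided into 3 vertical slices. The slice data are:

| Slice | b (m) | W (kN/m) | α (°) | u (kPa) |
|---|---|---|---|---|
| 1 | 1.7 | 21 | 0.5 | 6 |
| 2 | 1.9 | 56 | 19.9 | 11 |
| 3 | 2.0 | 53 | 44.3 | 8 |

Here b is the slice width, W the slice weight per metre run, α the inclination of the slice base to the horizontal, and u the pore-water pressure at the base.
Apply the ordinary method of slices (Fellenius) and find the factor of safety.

Ordinary method of slices: FS = Σ[c'·Δl_i + (W_i cosα_i − u_i·Δl_i)·tanφ'] / Σ W_i sinα_i, with Δl_i = b_i / cosα_i.
Slice 1: Δl = 1.7/cos0.5° = 1.700 m; N'_1 = 21·cos0.5° − 6·1.700 = 10.8; c'Δl = 12.92; W sinα = 0.2
Slice 2: Δl = 1.9/cos19.9° = 2.021 m; N'_2 = 56·cos19.9° − 11·2.021 = 30.4; c'Δl = 15.36; W sinα = 19.1
Slice 3: Δl = 2.0/cos44.3° = 2.794 m; N'_3 = 53·cos44.3° − 8·2.794 = 15.6; c'Δl = 21.24; W sinα = 37.0
Σc'Δl = 49.5 kN/m; ΣN' = 56.8 kN/m; ΣW sinα = 56.3 kN/m
Resisting = 49.5 + 56.8·tan21.3° = 49.5 + 22.1 = 71.7 kN/m
FS = 71.7 / 56.3 = 1.274

FS = 1.27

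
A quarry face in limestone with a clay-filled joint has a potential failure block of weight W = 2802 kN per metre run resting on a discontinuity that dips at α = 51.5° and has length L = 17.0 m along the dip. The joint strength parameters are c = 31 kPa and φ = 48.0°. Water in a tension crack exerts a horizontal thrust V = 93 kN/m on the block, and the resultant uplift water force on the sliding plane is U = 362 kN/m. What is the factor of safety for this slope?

FS = 0.88

Resolving the block weight along and normal to the plane and applying the Mohr–Coulomb strength on the joint:
N' = W cosα − U − V sinα = 2802·cos51.5° − 362 − 93·sin51.5° = 1309.5 kN/m
Driving force T = W sinα + V cosα = 2802·sin51.5° + 93·cos51.5° = 2250.8 kN/m
Resisting force R = c·L + N'·tanφ = 31·17.0 + 1309.5·tan48.0° = 527.0 + 1454.4 = 1981.4 kN/m
FS = R / T = 1981.4 / 2250.8 = 0.880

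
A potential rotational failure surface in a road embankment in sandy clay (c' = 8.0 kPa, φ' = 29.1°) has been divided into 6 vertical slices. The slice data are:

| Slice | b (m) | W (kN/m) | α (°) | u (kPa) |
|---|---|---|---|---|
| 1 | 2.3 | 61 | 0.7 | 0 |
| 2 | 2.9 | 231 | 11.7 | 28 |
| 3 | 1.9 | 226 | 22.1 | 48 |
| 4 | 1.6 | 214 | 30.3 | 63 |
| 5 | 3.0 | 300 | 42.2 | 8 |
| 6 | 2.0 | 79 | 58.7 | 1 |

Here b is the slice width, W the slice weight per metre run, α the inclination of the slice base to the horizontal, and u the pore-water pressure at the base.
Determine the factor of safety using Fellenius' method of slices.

FS = 0.93

Ordinary method of slices: FS = Σ[c'·Δl_i + (W_i cosα_i − u_i·Δl_i)·tanφ'] / Σ W_i sinα_i, with Δl_i = b_i / cosα_i.
Slice 1: Δl = 2.3/cos0.7° = 2.300 m; N'_1 = 61·cos0.7° − 0·2.300 = 61.0; c'Δl = 18.40; W sinα = 0.7
Slice 2: Δl = 2.9/cos11.7° = 2.962 m; N'_2 = 231·cos11.7° − 28·2.962 = 143.3; c'Δl = 23.69; W sinα = 46.8
Slice 3: Δl = 1.9/cos22.1° = 2.051 m; N'_3 = 226·cos22.1° − 48·2.051 = 111.0; c'Δl = 16.41; W sinα = 85.0
Slice 4: Δl = 1.6/cos30.3° = 1.853 m; N'_4 = 214·cos30.3° − 63·1.853 = 68.0; c'Δl = 14.83; W sinα = 108.0
Slice 5: Δl = 3.0/cos42.2° = 4.050 m; N'_5 = 300·cos42.2° − 8·4.050 = 189.8; c'Δl = 32.40; W sinα = 201.5
Slice 6: Δl = 2.0/cos58.7° = 3.850 m; N'_6 = 79·cos58.7° − 1·3.850 = 37.2; c'Δl = 30.80; W sinα = 67.5
Σc'Δl = 136.5 kN/m; ΣN' = 610.3 kN/m; ΣW sinα = 509.6 kN/m
Resisting = 136.5 + 610.3·tan29.1° = 136.5 + 339.7 = 476.2 kN/m
FS = 476.2 / 509.6 = 0.934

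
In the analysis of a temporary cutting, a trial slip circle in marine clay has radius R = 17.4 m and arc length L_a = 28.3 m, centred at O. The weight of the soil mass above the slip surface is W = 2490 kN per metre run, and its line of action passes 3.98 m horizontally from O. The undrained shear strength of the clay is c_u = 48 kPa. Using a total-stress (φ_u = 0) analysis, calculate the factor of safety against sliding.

Taking moments about the centre O, the resisting moment is provided by the undrained shear strength acting along the arc:
M_R = c_u·L_a·R = 48·28.30·17.4 = 23636.2 kN·m/m
M_D = W·d = 2490·3.98 = 9910.2 kN·m/m
FS = M_R / M_D = 23636.2 / 9910.2 = 2.385

FS = 2.39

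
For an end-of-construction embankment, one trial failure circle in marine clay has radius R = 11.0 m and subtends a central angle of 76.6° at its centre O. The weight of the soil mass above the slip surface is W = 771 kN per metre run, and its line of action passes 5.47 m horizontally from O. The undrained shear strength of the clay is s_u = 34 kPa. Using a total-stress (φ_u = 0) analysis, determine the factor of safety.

FS = 1.30

Taking moments about the centre O, the resisting moment is provided by the undrained shear strength acting along the arc:
Arc length L_a = R·θ = 11.0·(76.6°·π/180) = 11.0·1.3369 = 14.71 m
M_R = s_u·L_a·R = 34·14.71·11.0 = 5500.1 kN·m/m
M_D = W·d = 771·5.47 = 4217.4 kN·m/m
FS = M_R / M_D = 5500.1 / 4217.4 = 1.304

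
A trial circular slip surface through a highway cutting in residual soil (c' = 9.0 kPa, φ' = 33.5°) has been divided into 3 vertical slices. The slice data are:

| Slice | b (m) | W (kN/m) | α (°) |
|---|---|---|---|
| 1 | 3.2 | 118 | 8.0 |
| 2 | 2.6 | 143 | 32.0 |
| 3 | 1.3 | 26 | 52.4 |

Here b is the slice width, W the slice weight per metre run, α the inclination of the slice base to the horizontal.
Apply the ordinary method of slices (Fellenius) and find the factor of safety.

Ordinary method of slices: FS = Σ[c'·Δl_i + (W_i cosα_i)·tanφ'] / Σ W_i sinα_i, with Δl_i = b_i / cosα_i.
Slice 1: Δl = 3.2/cos8.0° = 3.231 m; N'_1 = 118·cos8.0° = 116.9; c'Δl = 29.08; W sinα = 16.4
Slice 2: Δl = 2.6/cos32.0° = 3.066 m; N'_2 = 143·cos32.0° = 121.3; c'Δl = 27.59; W sinα = 75.8
Slice 3: Δl = 1.3/cos52.4° = 2.131 m; N'_3 = 26·cos52.4° = 15.9; c'Δl = 19.18; W sinα = 20.6
Σc'Δl = 75.9 kN/m; ΣN' = 254.0 kN/m; ΣW sinα = 112.8 kN/m
Resisting = 75.9 + 254.0·tan33.5° = 75.9 + 168.1 = 244.0 kN/m
FS = 244.0 / 112.8 = 2.163

FS = 2.16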